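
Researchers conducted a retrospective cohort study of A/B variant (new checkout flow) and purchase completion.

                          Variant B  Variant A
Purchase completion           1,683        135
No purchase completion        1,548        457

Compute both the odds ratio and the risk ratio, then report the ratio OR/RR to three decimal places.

1.611

Reading the table with exposure as columns: a = 1683 (Variant B, case), b = 1548 (Variant B, non-case), c = 135 (Variant A, case), d = 457.
OR = (1683·457)/(1548·135) = 769131/208980 = 3.68040
Risk in exposed = 1683/3231 = 0.52089; risk in unexposed = 135/592 = 0.22804; RR = 2.28421
OR/RR = 3.68040 / 2.28421 = 1.61124
The outcome is not rare, so the OR lies further from 1 than the RR.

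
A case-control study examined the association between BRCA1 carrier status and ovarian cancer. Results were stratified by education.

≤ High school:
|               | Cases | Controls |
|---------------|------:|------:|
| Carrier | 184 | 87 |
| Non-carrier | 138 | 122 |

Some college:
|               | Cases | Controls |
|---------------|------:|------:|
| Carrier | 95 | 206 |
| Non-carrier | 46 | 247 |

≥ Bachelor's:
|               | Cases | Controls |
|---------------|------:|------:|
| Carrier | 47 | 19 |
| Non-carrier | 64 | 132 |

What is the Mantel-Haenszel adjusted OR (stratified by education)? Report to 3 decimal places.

OR_MH = Σ(aᵢdᵢ/nᵢ) / Σ(bᵢcᵢ/nᵢ), where nᵢ is the stratum total.
Stratum 1 (≤ High school): n = 531; a·d/n = 184·122/531 = 42.2750; b·c/n = 87·138/531 = 22.6102
Stratum 2 (Some college): n = 594; a·d/n = 95·247/594 = 39.5034; b·c/n = 206·46/594 = 15.9529
Stratum 3 (≥ Bachelor's): n = 262; a·d/n = 47·132/262 = 23.6794; b·c/n = 19·64/262 = 4.6412
OR_MH = (42.2750 + 39.5034 + 23.6794) / (22.6102 + 15.9529 + 4.6412) = 105.4577 / 43.2043 = 2.44091

2.441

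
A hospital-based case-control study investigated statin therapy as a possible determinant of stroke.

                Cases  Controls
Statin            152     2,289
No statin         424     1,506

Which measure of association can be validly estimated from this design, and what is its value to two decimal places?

0.24

Cells: a = 152, b = 2289, c = 424, d = 1506.
This is a hospital-based case-control study: participants were sampled on outcome status, so risks in the source population cannot be estimated directly — relative risk is not valid here. The odds ratio is the appropriate measure.
OR = (a·d)/(b·c) = (152 × 1506) / (2289 × 424) = 228912 / 970536 = 0.23586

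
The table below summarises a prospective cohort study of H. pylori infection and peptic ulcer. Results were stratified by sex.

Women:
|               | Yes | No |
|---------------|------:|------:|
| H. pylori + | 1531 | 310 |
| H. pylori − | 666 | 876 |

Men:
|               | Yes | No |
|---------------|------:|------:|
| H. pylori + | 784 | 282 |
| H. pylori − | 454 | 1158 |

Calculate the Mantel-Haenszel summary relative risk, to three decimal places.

2.154

RR_MH = Σ(aᵢ·n₀ᵢ/nᵢ) / Σ(cᵢ·n₁ᵢ/nᵢ), with n₁ᵢ = aᵢ+bᵢ (exposed), n₀ᵢ = cᵢ+dᵢ (unexposed), nᵢ = n₁ᵢ+n₀ᵢ.
Stratum 1 (Women): n₁ = 1841, n₀ = 1542, n = 3383; a·n₀/n = 1531·1542/3383 = 697.8427; c·n₁/n = 666·1841/3383 = 362.4316
Stratum 2 (Men): n₁ = 1066, n₀ = 1612, n = 2678; a·n₀/n = 784·1612/2678 = 471.9223; c·n₁/n = 454·1066/2678 = 180.7184
RR_MH = (697.8427 + 471.9223) / (362.4316 + 180.7184) = 1169.7651 / 543.1500 = 2.15367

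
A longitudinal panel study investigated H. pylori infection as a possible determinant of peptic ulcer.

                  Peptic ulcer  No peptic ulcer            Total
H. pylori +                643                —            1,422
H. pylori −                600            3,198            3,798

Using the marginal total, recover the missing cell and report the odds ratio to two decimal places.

4.40

The missing cell is in the exposed row: 1422 − 643 = 779.
So a = 643, b = 779, c = 600, d = 3198.
OR = (a·d)/(b·c) = (643 × 3198) / (779 × 600) = 2056314 / 467400 = 4.39947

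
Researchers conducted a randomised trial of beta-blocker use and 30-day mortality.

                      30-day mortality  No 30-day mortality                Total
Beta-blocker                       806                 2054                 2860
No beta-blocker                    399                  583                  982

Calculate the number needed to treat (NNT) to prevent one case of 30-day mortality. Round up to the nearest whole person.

9

Risk in treated group = 806/2860 = 0.28182; risk in control = 399/982 = 0.40631.
Absolute risk reduction = 0.40631 − 0.28182 = 0.12450
NNT = 1 / ARR = 1 / 0.12450 = 8.032 → round up → 9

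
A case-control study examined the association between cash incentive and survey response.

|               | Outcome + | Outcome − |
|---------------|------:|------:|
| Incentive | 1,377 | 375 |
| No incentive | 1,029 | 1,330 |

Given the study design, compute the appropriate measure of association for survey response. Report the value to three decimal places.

4.746

Cells: a = 1377, b = 375, c = 1029, d = 1330.
This is a case-control study: participants were sampled on outcome status, so risks in the source population cannot be estimated directly — relative risk is not valid here. The odds ratio is the appropriate measure.
OR = (a·d)/(b·c) = (1377 × 1330) / (375 × 1029) = 1831410 / 385875 = 4.74612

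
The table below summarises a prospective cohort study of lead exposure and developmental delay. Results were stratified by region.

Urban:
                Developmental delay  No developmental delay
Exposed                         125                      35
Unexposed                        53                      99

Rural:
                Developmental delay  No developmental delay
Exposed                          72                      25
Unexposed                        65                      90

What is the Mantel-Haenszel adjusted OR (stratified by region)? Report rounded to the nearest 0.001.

OR_MH = Σ(aᵢdᵢ/nᵢ) / Σ(bᵢcᵢ/nᵢ), where nᵢ is the stratum total.
Stratum 1 (Urban): n = 312; a·d/n = 125·99/312 = 39.6635; b·c/n = 35·53/312 = 5.9455
Stratum 2 (Rural): n = 252; a·d/n = 72·90/252 = 25.7143; b·c/n = 25·65/252 = 6.4484
OR_MH = (39.6635 + 25.7143) / (5.9455 + 6.4484) = 65.3777 / 12.3939 = 5.27498

5.275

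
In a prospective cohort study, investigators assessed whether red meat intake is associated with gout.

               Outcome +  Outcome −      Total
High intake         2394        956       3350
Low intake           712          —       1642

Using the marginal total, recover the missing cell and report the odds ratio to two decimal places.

The missing cell is in the unexposed row: 1642 − 712 = 930.
So a = 2394, b = 956, c = 712, d = 930.
OR = (a·d)/(b·c) = (2394 × 930) / (956 × 712) = 2226420 / 680672 = 3.27091

3.27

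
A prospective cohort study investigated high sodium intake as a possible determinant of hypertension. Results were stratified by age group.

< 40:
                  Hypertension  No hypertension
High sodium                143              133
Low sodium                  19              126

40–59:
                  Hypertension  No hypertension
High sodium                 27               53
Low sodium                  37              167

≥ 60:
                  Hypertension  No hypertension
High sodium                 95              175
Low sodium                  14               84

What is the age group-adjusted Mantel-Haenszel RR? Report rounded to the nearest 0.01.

RR_MH = Σ(aᵢ·n₀ᵢ/nᵢ) / Σ(cᵢ·n₁ᵢ/nᵢ), with n₁ᵢ = aᵢ+bᵢ (exposed), n₀ᵢ = cᵢ+dᵢ (unexposed), nᵢ = n₁ᵢ+n₀ᵢ.
Stratum 1 (< 40): n₁ = 276, n₀ = 145, n = 421; a·n₀/n = 143·145/421 = 49.2518; c·n₁/n = 19·276/421 = 12.4561
Stratum 2 (40–59): n₁ = 80, n₀ = 204, n = 284; a·n₀/n = 27·204/284 = 19.3944; c·n₁/n = 37·80/284 = 10.4225
Stratum 3 (≥ 60): n₁ = 270, n₀ = 98, n = 368; a·n₀/n = 95·98/368 = 25.2989; c·n₁/n = 14·270/368 = 10.2717
RR_MH = (49.2518 + 19.3944 + 25.2989) / (12.4561 + 10.4225 + 10.2717) = 93.9451 / 33.1503 = 2.83391

2.83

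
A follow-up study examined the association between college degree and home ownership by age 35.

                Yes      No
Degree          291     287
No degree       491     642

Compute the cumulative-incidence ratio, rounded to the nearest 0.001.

1.162

Cells: a = 291, b = 287, c = 491, d = 642.
Risk in exposed = 291/578 = 0.50346; risk in unexposed = 491/1133 = 0.43336.
RR = 0.50346 / 0.43336 = 1.16175
The risk among the exposed is 1.16 times that among the unexposed.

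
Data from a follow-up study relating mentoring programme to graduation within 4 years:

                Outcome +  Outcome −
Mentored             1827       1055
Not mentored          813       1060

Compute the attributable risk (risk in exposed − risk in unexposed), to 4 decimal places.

Cells: a = 1827, b = 1055, c = 813, d = 1060.
Risk in exposed = 1827/2882 = 0.633935; risk in unexposed = 813/1873 = 0.434063.
Risk difference = 0.633935 − 0.434063 = 0.199872

0.1999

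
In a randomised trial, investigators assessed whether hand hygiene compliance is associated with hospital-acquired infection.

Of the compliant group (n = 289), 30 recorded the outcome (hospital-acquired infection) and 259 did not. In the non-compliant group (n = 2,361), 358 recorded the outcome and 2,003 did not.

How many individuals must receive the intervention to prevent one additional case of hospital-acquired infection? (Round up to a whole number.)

Risk in treated group = 30/289 = 0.10381; risk in control = 358/2361 = 0.15163.
Absolute risk reduction = 0.15163 − 0.10381 = 0.04782
NNT = 1 / ARR = 1 / 0.04782 = 20.910 → round up → 21

21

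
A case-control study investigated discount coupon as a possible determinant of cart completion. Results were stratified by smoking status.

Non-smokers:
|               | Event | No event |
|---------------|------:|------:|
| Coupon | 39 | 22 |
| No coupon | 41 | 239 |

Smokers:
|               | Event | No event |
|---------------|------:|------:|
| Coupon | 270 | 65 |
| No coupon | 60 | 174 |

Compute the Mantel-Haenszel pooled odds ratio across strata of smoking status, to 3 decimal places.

11.569

OR_MH = Σ(aᵢdᵢ/nᵢ) / Σ(bᵢcᵢ/nᵢ), where nᵢ is the stratum total.
Stratum 1 (Non-smokers): n = 341; a·d/n = 39·239/341 = 27.3343; b·c/n = 22·41/341 = 2.6452
Stratum 2 (Smokers): n = 569; a·d/n = 270·174/569 = 82.5659; b·c/n = 65·60/569 = 6.8541
OR_MH = (27.3343 + 82.5659) / (2.6452 + 6.8541) = 109.9002 / 9.4993 = 11.56931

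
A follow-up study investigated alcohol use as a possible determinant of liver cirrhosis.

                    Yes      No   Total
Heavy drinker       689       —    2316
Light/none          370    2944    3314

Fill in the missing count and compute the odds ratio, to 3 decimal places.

3.370

The missing cell is in the exposed row: 2316 − 689 = 1627.
So a = 689, b = 1627, c = 370, d = 2944.
OR = (a·d)/(b·c) = (689 × 2944) / (1627 × 370) = 2028416 / 601990 = 3.36952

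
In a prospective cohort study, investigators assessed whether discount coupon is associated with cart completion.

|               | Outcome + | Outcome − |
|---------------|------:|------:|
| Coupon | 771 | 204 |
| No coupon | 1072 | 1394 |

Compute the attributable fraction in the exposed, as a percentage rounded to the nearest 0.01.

Cells: a = 771, b = 204, c = 1072, d = 1394.
Risk in exposed = 771/975 = 0.79077; risk in unexposed = 1072/2466 = 0.43471.
RR = 0.79077/0.43471 = 1.81906
AR% = (RR − 1)/RR × 100 = (1.81906 − 1)/1.81906 × 100 = 45.0267%

45.03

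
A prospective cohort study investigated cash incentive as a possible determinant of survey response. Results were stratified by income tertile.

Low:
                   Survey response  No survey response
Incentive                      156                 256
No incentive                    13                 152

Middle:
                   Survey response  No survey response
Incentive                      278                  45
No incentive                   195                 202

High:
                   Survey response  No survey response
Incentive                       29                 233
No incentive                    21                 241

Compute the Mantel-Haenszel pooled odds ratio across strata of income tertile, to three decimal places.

4.852

OR_MH = Σ(aᵢdᵢ/nᵢ) / Σ(bᵢcᵢ/nᵢ), where nᵢ is the stratum total.
Stratum 1 (Low): n = 577; a·d/n = 156·152/577 = 41.0953; b·c/n = 256·13/577 = 5.7678
Stratum 2 (Middle): n = 720; a·d/n = 278·202/720 = 77.9944; b·c/n = 45·195/720 = 12.1875
Stratum 3 (High): n = 524; a·d/n = 29·241/524 = 13.3378; b·c/n = 233·21/524 = 9.3378
OR_MH = (41.0953 + 77.9944 + 13.3378) / (5.7678 + 12.1875 + 9.3378) = 132.4276 / 27.2931 = 4.85206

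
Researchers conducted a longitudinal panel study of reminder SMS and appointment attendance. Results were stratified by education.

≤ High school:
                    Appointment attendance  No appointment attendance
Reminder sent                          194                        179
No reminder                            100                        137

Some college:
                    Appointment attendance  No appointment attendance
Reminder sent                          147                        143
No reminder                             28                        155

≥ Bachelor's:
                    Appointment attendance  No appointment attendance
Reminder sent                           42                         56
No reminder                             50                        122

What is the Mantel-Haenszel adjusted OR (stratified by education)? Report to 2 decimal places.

2.30

OR_MH = Σ(aᵢdᵢ/nᵢ) / Σ(bᵢcᵢ/nᵢ), where nᵢ is the stratum total.
Stratum 1 (≤ High school): n = 610; a·d/n = 194·137/610 = 43.5705; b·c/n = 179·100/610 = 29.3443
Stratum 2 (Some college): n = 473; a·d/n = 147·155/473 = 48.1712; b·c/n = 143·28/473 = 8.4651
Stratum 3 (≥ Bachelor's): n = 270; a·d/n = 42·122/270 = 18.9778; b·c/n = 56·50/270 = 10.3704
OR_MH = (43.5705 + 48.1712 + 18.9778) / (29.3443 + 8.4651 + 10.3704) = 110.7195 / 48.1797 = 2.29805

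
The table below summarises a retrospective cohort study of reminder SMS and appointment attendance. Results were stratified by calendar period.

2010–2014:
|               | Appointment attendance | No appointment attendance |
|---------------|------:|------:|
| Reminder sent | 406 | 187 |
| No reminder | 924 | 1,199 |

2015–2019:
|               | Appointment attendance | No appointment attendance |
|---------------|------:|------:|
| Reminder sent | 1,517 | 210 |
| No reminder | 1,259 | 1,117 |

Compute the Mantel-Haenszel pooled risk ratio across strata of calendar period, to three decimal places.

RR_MH = Σ(aᵢ·n₀ᵢ/nᵢ) / Σ(cᵢ·n₁ᵢ/nᵢ), with n₁ᵢ = aᵢ+bᵢ (exposed), n₀ᵢ = cᵢ+dᵢ (unexposed), nᵢ = n₁ᵢ+n₀ᵢ.
Stratum 1 (2010–2014): n₁ = 593, n₀ = 2123, n = 2716; a·n₀/n = 406·2123/2716 = 317.3557; c·n₁/n = 924·593/2716 = 201.7423
Stratum 2 (2015–2019): n₁ = 1727, n₀ = 2376, n = 4103; a·n₀/n = 1517·2376/4103 = 878.4772; c·n₁/n = 1259·1727/4103 = 529.9276
RR_MH = (317.3557 + 878.4772) / (201.7423 + 529.9276) = 1195.8329 / 731.6699 = 1.63439

1.634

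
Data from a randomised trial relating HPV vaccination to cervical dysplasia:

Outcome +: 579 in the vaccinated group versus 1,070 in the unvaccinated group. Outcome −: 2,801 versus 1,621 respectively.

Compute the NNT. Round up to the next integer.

5

Risk in treated group = 579/3380 = 0.17130; risk in control = 1070/2691 = 0.39762.
Absolute risk reduction = 0.39762 − 0.17130 = 0.22632
NNT = 1 / ARR = 1 / 0.22632 = 4.419 → round up → 5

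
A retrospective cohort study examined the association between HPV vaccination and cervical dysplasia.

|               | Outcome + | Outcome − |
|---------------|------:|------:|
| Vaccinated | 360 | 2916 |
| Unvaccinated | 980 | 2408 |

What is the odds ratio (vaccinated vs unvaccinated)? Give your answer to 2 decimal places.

0.30

Cells: a = 360, b = 2916, c = 980, d = 2408.
OR = (a·d)/(b·c) = (360 × 2408) / (2916 × 980) = 866880 / 2857680 = 0.30335
Exposure is associated with lower odds of cervical dysplasia (OR = 0.30 < 1).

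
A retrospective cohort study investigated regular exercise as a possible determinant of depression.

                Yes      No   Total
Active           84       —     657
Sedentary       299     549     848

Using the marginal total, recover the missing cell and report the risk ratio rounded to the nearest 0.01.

The missing cell is in the exposed row: 657 − 84 = 573.
So a = 84, b = 573, c = 299, d = 549.
RR = [a/(a+b)] / [c/(c+d)] = (84/657) / (299/848) = 0.12785/0.35259 = 0.36261

0.36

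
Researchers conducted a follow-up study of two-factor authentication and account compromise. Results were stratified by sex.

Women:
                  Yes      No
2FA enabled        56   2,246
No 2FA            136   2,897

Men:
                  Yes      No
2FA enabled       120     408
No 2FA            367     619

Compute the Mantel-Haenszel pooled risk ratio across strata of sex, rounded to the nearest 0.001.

RR_MH = Σ(aᵢ·n₀ᵢ/nᵢ) / Σ(cᵢ·n₁ᵢ/nᵢ), with n₁ᵢ = aᵢ+bᵢ (exposed), n₀ᵢ = cᵢ+dᵢ (unexposed), nᵢ = n₁ᵢ+n₀ᵢ.
Stratum 1 (Women): n₁ = 2302, n₀ = 3033, n = 5335; a·n₀/n = 56·3033/5335 = 31.8366; c·n₁/n = 136·2302/5335 = 58.6827
Stratum 2 (Men): n₁ = 528, n₀ = 986, n = 1514; a·n₀/n = 120·986/1514 = 78.1506; c·n₁/n = 367·528/1514 = 127.9894
RR_MH = (31.8366 + 78.1506) / (58.6827 + 127.9894) = 109.9871 / 186.6721 = 0.58920

0.589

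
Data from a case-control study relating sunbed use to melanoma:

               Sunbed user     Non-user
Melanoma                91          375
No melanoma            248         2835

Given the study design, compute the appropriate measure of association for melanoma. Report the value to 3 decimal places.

2.774

Reading the table with exposure as columns: a = 91 (Sunbed user, case), b = 248 (Sunbed user, non-case), c = 375 (Non-user, case), d = 2835.
This is a case-control study: participants were sampled on outcome status, so risks in the source population cannot be estimated directly — relative risk is not valid here. The odds ratio is the appropriate measure.
OR = (a·d)/(b·c) = (91 × 2835) / (248 × 375) = 257985 / 93000 = 2.77403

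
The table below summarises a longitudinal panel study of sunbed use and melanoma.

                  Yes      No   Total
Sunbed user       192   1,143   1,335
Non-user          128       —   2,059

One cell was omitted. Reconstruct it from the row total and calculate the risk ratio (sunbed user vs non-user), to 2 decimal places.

The missing cell is in the unexposed row: 2059 − 128 = 1931.
So a = 192, b = 1143, c = 128, d = 1931.
RR = [a/(a+b)] / [c/(c+d)] = (192/1335) / (128/2059) = 0.14382/0.06217 = 2.31348

2.31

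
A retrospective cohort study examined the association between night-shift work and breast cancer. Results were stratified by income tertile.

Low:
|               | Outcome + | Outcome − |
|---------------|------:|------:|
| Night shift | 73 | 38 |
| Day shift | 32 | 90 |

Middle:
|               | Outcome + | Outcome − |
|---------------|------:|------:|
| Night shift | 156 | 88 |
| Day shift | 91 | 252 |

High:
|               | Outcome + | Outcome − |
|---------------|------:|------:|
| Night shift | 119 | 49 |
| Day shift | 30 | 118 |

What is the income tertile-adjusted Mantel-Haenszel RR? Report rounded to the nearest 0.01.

2.68

RR_MH = Σ(aᵢ·n₀ᵢ/nᵢ) / Σ(cᵢ·n₁ᵢ/nᵢ), with n₁ᵢ = aᵢ+bᵢ (exposed), n₀ᵢ = cᵢ+dᵢ (unexposed), nᵢ = n₁ᵢ+n₀ᵢ.
Stratum 1 (Low): n₁ = 111, n₀ = 122, n = 233; a·n₀/n = 73·122/233 = 38.2232; c·n₁/n = 32·111/233 = 15.2446
Stratum 2 (Middle): n₁ = 244, n₀ = 343, n = 587; a·n₀/n = 156·343/587 = 91.1550; c·n₁/n = 91·244/587 = 37.8262
Stratum 3 (High): n₁ = 168, n₀ = 148, n = 316; a·n₀/n = 119·148/316 = 55.7342; c·n₁/n = 30·168/316 = 15.9494
RR_MH = (38.2232 + 91.1550 + 55.7342) / (15.2446 + 37.8262 + 15.9494) = 185.1124 / 69.0202 = 2.68200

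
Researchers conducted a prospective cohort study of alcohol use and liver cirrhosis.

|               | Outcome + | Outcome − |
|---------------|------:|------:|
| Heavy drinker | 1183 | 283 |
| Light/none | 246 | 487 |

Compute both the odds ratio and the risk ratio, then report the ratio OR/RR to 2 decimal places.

Cells: a = 1183, b = 283, c = 246, d = 487.
OR = (1183·487)/(283·246) = 576121/69618 = 8.27546
Risk in exposed = 1183/1466 = 0.80696; risk in unexposed = 246/733 = 0.33561; RR = 2.40447
OR/RR = 8.27546 / 2.40447 = 3.44170
The outcome is not rare, so the OR lies further from 1 than the RR.

3.44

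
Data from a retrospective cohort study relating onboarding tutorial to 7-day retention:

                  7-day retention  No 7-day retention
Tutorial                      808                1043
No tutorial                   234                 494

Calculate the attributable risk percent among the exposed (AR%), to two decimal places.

Cells: a = 808, b = 1043, c = 234, d = 494.
Risk in exposed = 808/1851 = 0.43652; risk in unexposed = 234/728 = 0.32143.
RR = 0.43652/0.32143 = 1.35806
AR% = (RR − 1)/RR × 100 = (1.35806 − 1)/1.35806 × 100 = 26.3658%

26.37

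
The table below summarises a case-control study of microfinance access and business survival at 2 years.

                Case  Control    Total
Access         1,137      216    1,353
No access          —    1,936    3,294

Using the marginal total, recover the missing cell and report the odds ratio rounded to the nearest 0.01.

The missing cell is in the unexposed row: 3294 − 1936 = 1358.
So a = 1137, b = 216, c = 1358, d = 1936.
OR = (a·d)/(b·c) = (1137 × 1936) / (216 × 1358) = 2201232 / 293328 = 7.50434

7.50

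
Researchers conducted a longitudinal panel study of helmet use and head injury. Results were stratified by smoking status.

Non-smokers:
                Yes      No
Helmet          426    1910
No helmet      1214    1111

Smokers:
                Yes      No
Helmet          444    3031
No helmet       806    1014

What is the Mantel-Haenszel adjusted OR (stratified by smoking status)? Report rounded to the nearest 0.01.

OR_MH = Σ(aᵢdᵢ/nᵢ) / Σ(bᵢcᵢ/nᵢ), where nᵢ is the stratum total.
Stratum 1 (Non-smokers): n = 4661; a·d/n = 426·1111/4661 = 101.5417; b·c/n = 1910·1214/4661 = 497.4769
Stratum 2 (Smokers): n = 5295; a·d/n = 444·1014/5295 = 85.0266; b·c/n = 3031·806/5295 = 461.3760
OR_MH = (101.5417 + 85.0266) / (497.4769 + 461.3760) = 186.5684 / 958.8530 = 0.19457

0.19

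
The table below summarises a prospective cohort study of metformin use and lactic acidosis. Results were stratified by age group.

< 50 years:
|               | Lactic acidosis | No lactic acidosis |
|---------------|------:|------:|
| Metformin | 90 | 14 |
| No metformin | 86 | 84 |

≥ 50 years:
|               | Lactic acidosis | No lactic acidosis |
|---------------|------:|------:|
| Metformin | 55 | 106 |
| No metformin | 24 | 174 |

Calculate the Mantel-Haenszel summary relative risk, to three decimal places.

RR_MH = Σ(aᵢ·n₀ᵢ/nᵢ) / Σ(cᵢ·n₁ᵢ/nᵢ), with n₁ᵢ = aᵢ+bᵢ (exposed), n₀ᵢ = cᵢ+dᵢ (unexposed), nᵢ = n₁ᵢ+n₀ᵢ.
Stratum 1 (< 50 years): n₁ = 104, n₀ = 170, n = 274; a·n₀/n = 90·170/274 = 55.8394; c·n₁/n = 86·104/274 = 32.6423
Stratum 2 (≥ 50 years): n₁ = 161, n₀ = 198, n = 359; a·n₀/n = 55·198/359 = 30.3343; c·n₁/n = 24·161/359 = 10.7632
RR_MH = (55.8394 + 30.3343) / (32.6423 + 10.7632) = 86.1737 / 43.4056 = 1.98531

1.985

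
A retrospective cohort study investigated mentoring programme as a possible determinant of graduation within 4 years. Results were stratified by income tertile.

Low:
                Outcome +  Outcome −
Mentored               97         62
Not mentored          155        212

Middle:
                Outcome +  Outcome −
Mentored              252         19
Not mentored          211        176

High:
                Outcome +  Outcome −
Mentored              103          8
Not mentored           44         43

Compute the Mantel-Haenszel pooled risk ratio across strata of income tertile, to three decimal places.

1.648

RR_MH = Σ(aᵢ·n₀ᵢ/nᵢ) / Σ(cᵢ·n₁ᵢ/nᵢ), with n₁ᵢ = aᵢ+bᵢ (exposed), n₀ᵢ = cᵢ+dᵢ (unexposed), nᵢ = n₁ᵢ+n₀ᵢ.
Stratum 1 (Low): n₁ = 159, n₀ = 367, n = 526; a·n₀/n = 97·367/526 = 67.6787; c·n₁/n = 155·159/526 = 46.8536
Stratum 2 (Middle): n₁ = 271, n₀ = 387, n = 658; a·n₀/n = 252·387/658 = 148.2128; c·n₁/n = 211·271/658 = 86.9012
Stratum 3 (High): n₁ = 111, n₀ = 87, n = 198; a·n₀/n = 103·87/198 = 45.2576; c·n₁/n = 44·111/198 = 24.6667
RR_MH = (67.6787 + 148.2128 + 45.2576) / (46.8536 + 86.9012 + 24.6667) = 261.1490 / 158.4215 = 1.64844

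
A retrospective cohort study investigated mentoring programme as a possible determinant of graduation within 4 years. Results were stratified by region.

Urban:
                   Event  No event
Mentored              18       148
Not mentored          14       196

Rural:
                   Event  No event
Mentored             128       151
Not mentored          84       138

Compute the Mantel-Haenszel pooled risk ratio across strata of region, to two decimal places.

RR_MH = Σ(aᵢ·n₀ᵢ/nᵢ) / Σ(cᵢ·n₁ᵢ/nᵢ), with n₁ᵢ = aᵢ+bᵢ (exposed), n₀ᵢ = cᵢ+dᵢ (unexposed), nᵢ = n₁ᵢ+n₀ᵢ.
Stratum 1 (Urban): n₁ = 166, n₀ = 210, n = 376; a·n₀/n = 18·210/376 = 10.0532; c·n₁/n = 14·166/376 = 6.1809
Stratum 2 (Rural): n₁ = 279, n₀ = 222, n = 501; a·n₀/n = 128·222/501 = 56.7186; c·n₁/n = 84·279/501 = 46.7784
RR_MH = (10.0532 + 56.7186) / (6.1809 + 46.7784) = 66.7718 / 52.9593 = 1.26081

1.26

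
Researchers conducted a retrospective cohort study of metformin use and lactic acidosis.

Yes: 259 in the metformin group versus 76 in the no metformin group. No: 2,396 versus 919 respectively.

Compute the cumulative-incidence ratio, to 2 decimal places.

From the description: a = 259, b = 2396, c = 76, d = 919.
Risk in exposed = 259/2655 = 0.09755; risk in unexposed = 76/995 = 0.07638.
RR = 0.09755 / 0.07638 = 1.27716
The risk among the exposed is 1.28 times that among the unexposed.

1.28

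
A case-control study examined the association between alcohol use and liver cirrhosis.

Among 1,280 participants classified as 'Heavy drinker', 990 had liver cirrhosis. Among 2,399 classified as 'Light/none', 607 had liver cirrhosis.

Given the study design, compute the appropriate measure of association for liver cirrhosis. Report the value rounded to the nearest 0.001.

10.078

From the description: a = 990, b = 290, c = 607, d = 1792.
This is a case-control study: participants were sampled on outcome status, so risks in the source population cannot be estimated directly — relative risk is not valid here. The odds ratio is the appropriate measure.
OR = (a·d)/(b·c) = (990 × 1792) / (290 × 607) = 1774080 / 176030 = 10.07828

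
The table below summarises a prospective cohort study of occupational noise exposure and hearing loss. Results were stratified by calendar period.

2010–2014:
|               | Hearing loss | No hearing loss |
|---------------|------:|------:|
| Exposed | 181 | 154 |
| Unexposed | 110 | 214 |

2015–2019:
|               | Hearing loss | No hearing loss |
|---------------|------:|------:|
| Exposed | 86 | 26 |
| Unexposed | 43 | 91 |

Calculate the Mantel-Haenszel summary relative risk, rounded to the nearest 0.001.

RR_MH = Σ(aᵢ·n₀ᵢ/nᵢ) / Σ(cᵢ·n₁ᵢ/nᵢ), with n₁ᵢ = aᵢ+bᵢ (exposed), n₀ᵢ = cᵢ+dᵢ (unexposed), nᵢ = n₁ᵢ+n₀ᵢ.
Stratum 1 (2010–2014): n₁ = 335, n₀ = 324, n = 659; a·n₀/n = 181·324/659 = 88.9894; c·n₁/n = 110·335/659 = 55.9181
Stratum 2 (2015–2019): n₁ = 112, n₀ = 134, n = 246; a·n₀/n = 86·134/246 = 46.8455; c·n₁/n = 43·112/246 = 19.5772
RR_MH = (88.9894 + 46.8455) / (55.9181 + 19.5772) = 135.8349 / 75.4953 = 1.79925

1.799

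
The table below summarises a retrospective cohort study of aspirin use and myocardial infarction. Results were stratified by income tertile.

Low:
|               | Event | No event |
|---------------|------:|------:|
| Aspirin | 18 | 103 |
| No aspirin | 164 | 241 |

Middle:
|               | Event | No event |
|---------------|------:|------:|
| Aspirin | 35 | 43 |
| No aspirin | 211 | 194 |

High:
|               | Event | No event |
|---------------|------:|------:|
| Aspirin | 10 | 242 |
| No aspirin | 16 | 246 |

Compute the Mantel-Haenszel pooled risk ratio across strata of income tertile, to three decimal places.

RR_MH = Σ(aᵢ·n₀ᵢ/nᵢ) / Σ(cᵢ·n₁ᵢ/nᵢ), with n₁ᵢ = aᵢ+bᵢ (exposed), n₀ᵢ = cᵢ+dᵢ (unexposed), nᵢ = n₁ᵢ+n₀ᵢ.
Stratum 1 (Low): n₁ = 121, n₀ = 405, n = 526; a·n₀/n = 18·405/526 = 13.8593; c·n₁/n = 164·121/526 = 37.7262
Stratum 2 (Middle): n₁ = 78, n₀ = 405, n = 483; a·n₀/n = 35·405/483 = 29.3478; c·n₁/n = 211·78/483 = 34.0745
Stratum 3 (High): n₁ = 252, n₀ = 262, n = 514; a·n₀/n = 10·262/514 = 5.0973; c·n₁/n = 16·252/514 = 7.8444
RR_MH = (13.8593 + 29.3478 + 5.0973) / (37.7262 + 34.0745 + 7.8444) = 48.3044 / 79.6451 = 0.60650

0.606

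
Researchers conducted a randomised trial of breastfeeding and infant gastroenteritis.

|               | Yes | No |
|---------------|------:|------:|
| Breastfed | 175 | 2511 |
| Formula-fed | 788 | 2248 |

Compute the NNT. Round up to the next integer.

Risk in treated group = 175/2686 = 0.06515; risk in control = 788/3036 = 0.25955.
Absolute risk reduction = 0.25955 − 0.06515 = 0.19440
NNT = 1 / ARR = 1 / 0.19440 = 5.144 → round up → 6

6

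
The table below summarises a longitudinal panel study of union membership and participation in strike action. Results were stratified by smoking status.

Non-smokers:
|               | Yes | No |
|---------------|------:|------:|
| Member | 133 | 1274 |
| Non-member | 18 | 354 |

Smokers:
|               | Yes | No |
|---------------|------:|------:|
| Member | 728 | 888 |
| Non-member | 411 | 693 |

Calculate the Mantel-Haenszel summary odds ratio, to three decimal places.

1.441

OR_MH = Σ(aᵢdᵢ/nᵢ) / Σ(bᵢcᵢ/nᵢ), where nᵢ is the stratum total.
Stratum 1 (Non-smokers): n = 1779; a·d/n = 133·354/1779 = 26.4654; b·c/n = 1274·18/1779 = 12.8904
Stratum 2 (Smokers): n = 2720; a·d/n = 728·693/2720 = 185.4794; b·c/n = 888·411/2720 = 134.1794
OR_MH = (26.4654 + 185.4794) / (12.8904 + 134.1794) = 211.9448 / 147.0698 = 1.44112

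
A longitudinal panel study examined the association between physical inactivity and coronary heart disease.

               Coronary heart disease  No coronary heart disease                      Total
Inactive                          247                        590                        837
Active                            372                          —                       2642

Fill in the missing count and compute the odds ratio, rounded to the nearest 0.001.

The missing cell is in the unexposed row: 2642 − 372 = 2270.
So a = 247, b = 590, c = 372, d = 2270.
OR = (a·d)/(b·c) = (247 × 2270) / (590 × 372) = 560690 / 219480 = 2.55463

2.555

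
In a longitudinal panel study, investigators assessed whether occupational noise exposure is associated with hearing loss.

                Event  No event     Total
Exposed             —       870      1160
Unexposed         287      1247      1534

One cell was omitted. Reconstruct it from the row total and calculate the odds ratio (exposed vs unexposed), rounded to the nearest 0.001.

The missing cell is in the exposed row: 1160 − 870 = 290.
So a = 290, b = 870, c = 287, d = 1247.
OR = (a·d)/(b·c) = (290 × 1247) / (870 × 287) = 361630 / 249690 = 1.44832

1.448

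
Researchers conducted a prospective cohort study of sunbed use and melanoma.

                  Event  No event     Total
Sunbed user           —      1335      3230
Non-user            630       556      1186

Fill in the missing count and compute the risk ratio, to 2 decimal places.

The missing cell is in the exposed row: 3230 − 1335 = 1895.
So a = 1895, b = 1335, c = 630, d = 556.
RR = [a/(a+b)] / [c/(c+d)] = (1895/3230) / (630/1186) = 0.58669/0.53120 = 1.10446

1.10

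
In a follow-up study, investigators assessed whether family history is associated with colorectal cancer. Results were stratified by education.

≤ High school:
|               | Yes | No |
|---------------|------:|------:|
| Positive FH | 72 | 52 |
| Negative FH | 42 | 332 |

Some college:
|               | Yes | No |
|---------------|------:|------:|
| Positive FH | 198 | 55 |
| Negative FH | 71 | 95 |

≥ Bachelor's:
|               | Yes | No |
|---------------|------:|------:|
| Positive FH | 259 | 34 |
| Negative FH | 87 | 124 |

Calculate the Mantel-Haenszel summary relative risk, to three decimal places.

RR_MH = Σ(aᵢ·n₀ᵢ/nᵢ) / Σ(cᵢ·n₁ᵢ/nᵢ), with n₁ᵢ = aᵢ+bᵢ (exposed), n₀ᵢ = cᵢ+dᵢ (unexposed), nᵢ = n₁ᵢ+n₀ᵢ.
Stratum 1 (≤ High school): n₁ = 124, n₀ = 374, n = 498; a·n₀/n = 72·374/498 = 54.0723; c·n₁/n = 42·124/498 = 10.4578
Stratum 2 (Some college): n₁ = 253, n₀ = 166, n = 419; a·n₀/n = 198·166/419 = 78.4439; c·n₁/n = 71·253/419 = 42.8711
Stratum 3 (≥ Bachelor's): n₁ = 293, n₀ = 211, n = 504; a·n₀/n = 259·211/504 = 108.4306; c·n₁/n = 87·293/504 = 50.5774
RR_MH = (54.0723 + 78.4439 + 108.4306) / (10.4578 + 42.8711 + 50.5774) = 240.9468 / 103.9063 = 2.31888

2.319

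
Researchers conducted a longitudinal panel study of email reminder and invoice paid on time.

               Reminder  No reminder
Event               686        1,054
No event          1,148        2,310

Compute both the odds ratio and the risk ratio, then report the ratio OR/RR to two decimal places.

1.10

Reading the table with exposure as columns: a = 686 (Reminder, case), b = 1148 (Reminder, non-case), c = 1054 (No reminder, case), d = 2310.
OR = (686·2310)/(1148·1054) = 1584660/1209992 = 1.30965
Risk in exposed = 686/1834 = 0.37405; risk in unexposed = 1054/3364 = 0.31332; RR = 1.19382
OR/RR = 1.30965 / 1.19382 = 1.09702
The outcome is not rare, so the OR lies further from 1 than the RR.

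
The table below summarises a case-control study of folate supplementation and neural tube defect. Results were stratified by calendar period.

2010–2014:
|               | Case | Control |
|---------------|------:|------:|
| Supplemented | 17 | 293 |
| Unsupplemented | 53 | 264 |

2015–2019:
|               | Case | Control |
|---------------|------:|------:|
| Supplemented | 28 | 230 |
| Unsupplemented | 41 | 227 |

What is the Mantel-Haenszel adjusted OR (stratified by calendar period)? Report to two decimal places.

0.45

OR_MH = Σ(aᵢdᵢ/nᵢ) / Σ(bᵢcᵢ/nᵢ), where nᵢ is the stratum total.
Stratum 1 (2010–2014): n = 627; a·d/n = 17·264/627 = 7.1579; b·c/n = 293·53/627 = 24.7671
Stratum 2 (2015–2019): n = 526; a·d/n = 28·227/526 = 12.0837; b·c/n = 230·41/526 = 17.9278
OR_MH = (7.1579 + 12.0837) / (24.7671 + 17.9278) = 19.2415 / 42.6949 = 0.45068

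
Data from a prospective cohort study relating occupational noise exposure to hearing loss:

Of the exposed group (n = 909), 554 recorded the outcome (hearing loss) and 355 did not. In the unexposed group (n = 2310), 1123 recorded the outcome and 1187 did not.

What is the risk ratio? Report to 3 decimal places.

1.254

From the description: a = 554, b = 355, c = 1123, d = 1187.
Risk in exposed = 554/909 = 0.60946; risk in unexposed = 1123/2310 = 0.48615.
RR = 0.60946 / 0.48615 = 1.25366
The risk among the exposed is 1.25 times that among the unexposed.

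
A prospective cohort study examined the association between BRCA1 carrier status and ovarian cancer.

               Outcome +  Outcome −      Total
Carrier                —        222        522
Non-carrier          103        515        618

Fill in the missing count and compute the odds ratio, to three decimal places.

The missing cell is in the exposed row: 522 − 222 = 300.
So a = 300, b = 222, c = 103, d = 515.
OR = (a·d)/(b·c) = (300 × 515) / (222 × 103) = 154500 / 22866 = 6.75676

6.757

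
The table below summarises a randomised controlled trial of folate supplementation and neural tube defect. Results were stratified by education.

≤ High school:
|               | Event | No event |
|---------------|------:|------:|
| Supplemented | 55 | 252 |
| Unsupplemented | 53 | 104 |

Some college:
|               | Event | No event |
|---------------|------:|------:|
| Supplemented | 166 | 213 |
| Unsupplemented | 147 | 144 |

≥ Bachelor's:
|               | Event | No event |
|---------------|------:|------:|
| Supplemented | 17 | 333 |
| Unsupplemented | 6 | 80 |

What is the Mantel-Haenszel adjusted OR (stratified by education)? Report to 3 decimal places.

0.638

OR_MH = Σ(aᵢdᵢ/nᵢ) / Σ(bᵢcᵢ/nᵢ), where nᵢ is the stratum total.
Stratum 1 (≤ High school): n = 464; a·d/n = 55·104/464 = 12.3276; b·c/n = 252·53/464 = 28.7845
Stratum 2 (Some college): n = 670; a·d/n = 166·144/670 = 35.6776; b·c/n = 213·147/670 = 46.7328
Stratum 3 (≥ Bachelor's): n = 436; a·d/n = 17·80/436 = 3.1193; b·c/n = 333·6/436 = 4.5826
OR_MH = (12.3276 + 35.6776 + 3.1193) / (28.7845 + 46.7328 + 4.5826) = 51.1245 / 80.0999 = 0.63826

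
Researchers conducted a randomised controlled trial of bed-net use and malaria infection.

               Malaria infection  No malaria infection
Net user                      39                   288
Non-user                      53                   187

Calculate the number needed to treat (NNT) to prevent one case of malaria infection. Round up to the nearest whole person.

10

Risk in treated group = 39/327 = 0.11927; risk in control = 53/240 = 0.22083.
Absolute risk reduction = 0.22083 − 0.11927 = 0.10157
NNT = 1 / ARR = 1 / 0.10157 = 9.846 → round up → 10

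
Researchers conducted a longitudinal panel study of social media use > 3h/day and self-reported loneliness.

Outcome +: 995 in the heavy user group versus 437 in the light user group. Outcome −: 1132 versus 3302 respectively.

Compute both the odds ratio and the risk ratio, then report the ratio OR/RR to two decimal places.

1.66

From the description: a = 995, b = 1132, c = 437, d = 3302.
OR = (995·3302)/(1132·437) = 3285490/494684 = 6.64159
Risk in exposed = 995/2127 = 0.46780; risk in unexposed = 437/3739 = 0.11688; RR = 4.00248
OR/RR = 6.64159 / 4.00248 = 1.65937
The outcome is not rare, so the OR lies further from 1 than the RR.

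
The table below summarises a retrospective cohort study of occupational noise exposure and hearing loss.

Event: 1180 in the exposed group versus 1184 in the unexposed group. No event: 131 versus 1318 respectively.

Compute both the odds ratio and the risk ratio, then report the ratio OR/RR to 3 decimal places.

From the description: a = 1180, b = 131, c = 1184, d = 1318.
OR = (1180·1318)/(131·1184) = 1555240/155104 = 10.02708
Risk in exposed = 1180/1311 = 0.90008; risk in unexposed = 1184/2502 = 0.47322; RR = 1.90202
OR/RR = 10.02708 / 1.90202 = 5.27181
The outcome is not rare, so the OR lies further from 1 than the RR.

5.272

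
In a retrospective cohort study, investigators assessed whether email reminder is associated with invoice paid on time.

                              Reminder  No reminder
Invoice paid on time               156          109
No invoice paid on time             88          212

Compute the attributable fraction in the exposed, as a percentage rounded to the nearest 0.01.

46.89

Reading the table with exposure as columns: a = 156 (Reminder, case), b = 88 (Reminder, non-case), c = 109 (No reminder, case), d = 212.
Risk in exposed = 156/244 = 0.63934; risk in unexposed = 109/321 = 0.33956.
RR = 0.63934/0.33956 = 1.88284
AR% = (RR − 1)/RR × 100 = (1.88284 − 1)/1.88284 × 100 = 46.8887%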